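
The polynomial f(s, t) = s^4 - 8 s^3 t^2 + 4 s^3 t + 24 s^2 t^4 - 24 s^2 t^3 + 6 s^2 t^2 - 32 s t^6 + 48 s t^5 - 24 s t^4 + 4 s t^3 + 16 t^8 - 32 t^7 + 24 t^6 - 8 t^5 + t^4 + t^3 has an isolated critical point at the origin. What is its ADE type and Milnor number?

Type E6, Milnor number mu = 6.

The Hessian of f at 0 is [[0, 0], [0, 0]] with rank 0, so corank 2. A Groebner basis of the Jacobian ideal J(f) in C{s,t} is {s^3 + 3*s^2*t, t^2}; counting standard monomials gives mu = 6. Corank 2; j^3 = t^3 is a perfect cube, so E-series; the 4-jet and mu = 6 give E_6.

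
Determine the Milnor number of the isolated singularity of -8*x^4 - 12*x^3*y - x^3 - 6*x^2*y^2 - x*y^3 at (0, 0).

7

The Hessian of f at 0 has rank 0. Corank 2; j^3 = -x^3 is a perfect cube, so E-series; the 4-jet and mu = 7 give E_7.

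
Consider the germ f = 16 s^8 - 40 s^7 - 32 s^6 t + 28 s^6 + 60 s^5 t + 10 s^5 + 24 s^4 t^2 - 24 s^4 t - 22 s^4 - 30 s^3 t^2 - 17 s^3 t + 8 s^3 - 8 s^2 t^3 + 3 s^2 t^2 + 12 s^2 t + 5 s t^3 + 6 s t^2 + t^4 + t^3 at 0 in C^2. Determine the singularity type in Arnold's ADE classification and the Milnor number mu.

Type E_{7}, Milnor number mu = 7.

The Hessian of f at 0 is [[0, 0], [0, 0]] with rank 0, so corank 2. A Groebner basis of the Jacobian ideal J(f) in C{s,t} is {-768*s^2/91 - 768*s*t/91 + t^4 - 8*t^3/91 - 192*t^2/91, s^3 - 180*s^2/91 - 180*s*t/91 + 19*t^3/182 - 45*t^2/91, s^2*t + 232*s^2/91 + 232*s*t/91 - 61*t^3/273 + 58*t^2/91, -32*s^2/13 + s*t^2 - 32*s*t/13 + 37*t^3/78 - 8*t^2/13}; counting standard monomials gives mu = 7. Corank 2; j^3 = (2*s + t)^3 is a perfect cube, so E-series; the 4-jet and mu = 7 give E_7.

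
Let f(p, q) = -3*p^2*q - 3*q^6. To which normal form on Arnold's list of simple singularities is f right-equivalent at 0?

The Hessian of f at 0 is [[0, 0], [0, 0]] with rank 0, so corank 2. A Groebner basis of the Jacobian ideal J(f) in C{p,q} is {p^2/6 + q^5, p^3, p*q}; counting standard monomials gives mu = 7. Corank 2; j^3 = -3*p^2*q has shape L^2 M (L != M), so D-series; mu = 7 gives D_7.

D7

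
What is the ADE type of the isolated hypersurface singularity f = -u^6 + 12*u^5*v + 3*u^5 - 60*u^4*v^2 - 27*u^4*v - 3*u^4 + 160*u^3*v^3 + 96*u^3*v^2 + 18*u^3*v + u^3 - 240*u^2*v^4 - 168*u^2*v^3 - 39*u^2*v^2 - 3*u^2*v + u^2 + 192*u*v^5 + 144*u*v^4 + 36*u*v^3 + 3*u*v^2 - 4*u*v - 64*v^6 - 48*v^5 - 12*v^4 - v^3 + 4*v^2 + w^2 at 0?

The Hessian of f at 0 has rank 2. Corank 1: A-series; mu = 2 gives A_2.

A_{2}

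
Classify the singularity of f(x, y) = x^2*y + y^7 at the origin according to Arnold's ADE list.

The Hessian of f at 0 has rank 0. Corank 2; j^3 = x^2*y has shape L^2 M (L != M), so D-series; mu = 8 gives D_8.

D8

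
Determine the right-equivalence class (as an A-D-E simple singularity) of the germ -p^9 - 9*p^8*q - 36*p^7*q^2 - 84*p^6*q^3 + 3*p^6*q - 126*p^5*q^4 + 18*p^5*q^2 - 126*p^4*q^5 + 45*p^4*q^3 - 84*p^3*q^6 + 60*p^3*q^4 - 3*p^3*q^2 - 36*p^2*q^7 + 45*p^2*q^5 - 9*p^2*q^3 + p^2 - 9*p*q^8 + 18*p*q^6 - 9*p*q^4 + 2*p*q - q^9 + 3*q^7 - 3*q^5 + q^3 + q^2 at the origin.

A_{2}

The Hessian of f at 0 has rank 1. Corank 1: A-series; mu = 2 gives A_2.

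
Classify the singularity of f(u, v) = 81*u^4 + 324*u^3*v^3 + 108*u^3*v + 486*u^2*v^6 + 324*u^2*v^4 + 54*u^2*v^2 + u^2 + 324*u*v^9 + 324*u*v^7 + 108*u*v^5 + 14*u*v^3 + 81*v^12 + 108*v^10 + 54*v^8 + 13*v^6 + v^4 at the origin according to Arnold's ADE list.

A_{3}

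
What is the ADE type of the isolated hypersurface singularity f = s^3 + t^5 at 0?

E8

The Hessian of f at 0 has rank 0. Corank 2; j^3 = s^3 is a perfect cube, so E-series; the 5-jet and mu = 8 give E_8.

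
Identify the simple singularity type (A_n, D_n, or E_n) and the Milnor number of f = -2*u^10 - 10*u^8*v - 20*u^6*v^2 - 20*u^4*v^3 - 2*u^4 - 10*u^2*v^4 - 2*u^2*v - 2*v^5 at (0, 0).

Type D_6, Milnor number mu = 6.

The Hessian of f at 0 has rank 0. Corank 2; j^3 = -2*u^2*v has shape L^2 M (L != M), so D-series; mu = 6 gives D_6.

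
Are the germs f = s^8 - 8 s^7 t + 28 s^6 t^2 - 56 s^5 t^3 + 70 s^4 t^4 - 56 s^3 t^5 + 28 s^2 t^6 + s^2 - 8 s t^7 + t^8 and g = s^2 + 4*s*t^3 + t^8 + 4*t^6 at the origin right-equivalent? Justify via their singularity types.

Yes.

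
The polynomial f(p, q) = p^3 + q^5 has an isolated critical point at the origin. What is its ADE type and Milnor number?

Type E_8, Milnor number mu = 8.

The Hessian of f at 0 has rank 0. Corank 2; j^3 = p^3 is a perfect cube, so E-series; the 5-jet and mu = 8 give E_8.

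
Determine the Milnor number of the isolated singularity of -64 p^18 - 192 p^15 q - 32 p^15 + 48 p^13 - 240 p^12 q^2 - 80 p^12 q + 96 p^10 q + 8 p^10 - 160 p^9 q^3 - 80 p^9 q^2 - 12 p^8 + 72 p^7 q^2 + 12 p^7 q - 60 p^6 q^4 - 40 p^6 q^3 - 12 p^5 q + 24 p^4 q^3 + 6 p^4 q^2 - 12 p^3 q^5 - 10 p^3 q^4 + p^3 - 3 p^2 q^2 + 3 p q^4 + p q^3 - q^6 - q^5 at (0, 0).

The Hessian of f at 0 is [[0, 0], [0, 0]] with rank 0, so corank 2. A Groebner basis of the Jacobian ideal J(f) in C{p,q} is {-p^2 + q^4 - q^3/3, p^3, p^2*q + p^2/3 + q^3/9, -p^2 + p*q^2 - q^3/3}; counting standard monomials gives mu = 7. Corank 2; j^3 = p^3 is a perfect cube, so E-series; the 4-jet and mu = 7 give E_7.

7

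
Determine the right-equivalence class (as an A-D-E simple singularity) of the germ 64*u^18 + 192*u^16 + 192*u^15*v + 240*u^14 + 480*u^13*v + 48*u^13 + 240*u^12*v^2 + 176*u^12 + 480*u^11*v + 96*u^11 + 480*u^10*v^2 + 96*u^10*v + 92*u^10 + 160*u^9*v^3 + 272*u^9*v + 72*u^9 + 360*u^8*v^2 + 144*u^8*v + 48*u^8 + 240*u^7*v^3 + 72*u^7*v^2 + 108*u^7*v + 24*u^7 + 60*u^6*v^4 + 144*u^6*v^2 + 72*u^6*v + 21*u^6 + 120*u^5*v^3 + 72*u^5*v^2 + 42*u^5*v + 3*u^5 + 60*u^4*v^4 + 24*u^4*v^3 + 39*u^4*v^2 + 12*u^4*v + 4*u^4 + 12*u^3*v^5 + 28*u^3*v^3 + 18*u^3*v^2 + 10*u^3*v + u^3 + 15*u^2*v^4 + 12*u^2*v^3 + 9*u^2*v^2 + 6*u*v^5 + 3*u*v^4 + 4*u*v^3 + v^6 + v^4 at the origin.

E6

The Hessian of f at 0 has rank 0. Corank 2; j^3 = u^3 is a perfect cube, so E-series; the 4-jet and mu = 6 give E_6.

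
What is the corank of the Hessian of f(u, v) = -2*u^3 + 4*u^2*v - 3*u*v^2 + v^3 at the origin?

The Hessian at 0 is [[0, 0], [0, 0]] of rank 0; hence corank 2.

2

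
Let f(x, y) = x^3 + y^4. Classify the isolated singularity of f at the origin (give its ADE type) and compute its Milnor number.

Type E_{6}, Milnor number mu = 6.

The Hessian of f at 0 has rank 0. Corank 2; j^3 = x^3 is a perfect cube, so E-series; the 4-jet and mu = 6 give E_6.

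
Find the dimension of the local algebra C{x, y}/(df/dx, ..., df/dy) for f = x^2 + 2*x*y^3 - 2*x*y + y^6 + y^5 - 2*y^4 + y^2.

4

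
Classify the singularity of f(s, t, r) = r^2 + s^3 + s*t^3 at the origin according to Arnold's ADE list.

E_7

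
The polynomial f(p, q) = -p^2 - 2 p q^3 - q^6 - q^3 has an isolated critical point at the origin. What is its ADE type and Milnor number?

Type A_{2}, Milnor number mu = 2.

The Hessian of f at 0 has rank 1. Corank 1: A-series; mu = 2 gives A_2.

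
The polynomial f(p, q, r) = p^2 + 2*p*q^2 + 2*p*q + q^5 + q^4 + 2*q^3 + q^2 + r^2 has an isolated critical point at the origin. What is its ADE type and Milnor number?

The Hessian of f at 0 is [[2, 2, 0], [2, 2, 0], [0, 0, 2]] with rank 2, so corank 1. A Groebner basis of the Jacobian ideal J(f) in C{p,q,r} is {p^2 + 2*p*q - p - q, p + q^2 + q, r}; counting standard monomials gives mu = 4. Corank 1: A-series; mu = 4 gives A_4.

Type A4, Milnor number mu = 4.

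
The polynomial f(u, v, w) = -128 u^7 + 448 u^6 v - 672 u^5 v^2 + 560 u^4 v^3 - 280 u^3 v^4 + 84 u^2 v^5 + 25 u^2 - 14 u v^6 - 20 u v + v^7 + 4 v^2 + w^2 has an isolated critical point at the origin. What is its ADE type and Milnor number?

Type A_{6}, Milnor number mu = 6.

The Hessian of f at 0 has rank 2. Corank 1: A-series; mu = 6 gives A_6.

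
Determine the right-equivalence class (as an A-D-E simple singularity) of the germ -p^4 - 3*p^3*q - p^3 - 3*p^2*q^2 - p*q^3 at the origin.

The Hessian of f at 0 is [[0, 0], [0, 0]] with rank 0, so corank 2. A Groebner basis of the Jacobian ideal J(f) in C{p,q} is {3*p^2 + q^4 + q^3, p^3, p^2*q - p^2 - q^3/3, 2*p^2 + p*q^2 + 2*q^3/3}; counting standard monomials gives mu = 7. Corank 2; j^3 = -p^3 is a perfect cube, so E-series; the 4-jet and mu = 7 give E_7.

E7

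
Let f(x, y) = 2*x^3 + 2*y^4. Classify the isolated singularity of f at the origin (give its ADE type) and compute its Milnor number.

Type E6, Milnor number mu = 6.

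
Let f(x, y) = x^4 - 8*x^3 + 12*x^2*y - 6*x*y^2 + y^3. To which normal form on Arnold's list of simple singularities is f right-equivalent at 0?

E_6

The Hessian of f at 0 is [[0, 0], [0, 0]] with rank 0, so corank 2. A Groebner basis of the Jacobian ideal J(f) in C{x,y} is {y^4, x*y^2 - y^3/3, x^2 - x*y + y^2/4}; counting standard monomials gives mu = 6. Corank 2; j^3 = -(2*x - y)^3 is a perfect cube, so E-series; the 4-jet and mu = 6 give E_6.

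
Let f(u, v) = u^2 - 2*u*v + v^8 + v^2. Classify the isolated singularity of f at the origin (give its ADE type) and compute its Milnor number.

Type A_{7}, Milnor number mu = 7.

The Hessian of f at 0 is [[2, -2], [-2, 2]] with rank 1, so corank 1. A Groebner basis of the Jacobian ideal J(f) in C{u,v} is {v^7, u - v}; counting standard monomials gives mu = 7. Corank 1: A-series; mu = 7 gives A_7.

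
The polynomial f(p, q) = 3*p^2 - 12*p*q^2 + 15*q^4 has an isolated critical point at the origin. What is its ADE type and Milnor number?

The Hessian of f at 0 is [[6, 0], [0, 0]] with rank 1, so corank 1. A Groebner basis of the Jacobian ideal J(f) in C{p,q} is {p^2, p*q, -p/2 + q^2}; counting standard monomials gives mu = 3. Corank 1: A-series; mu = 3 gives A_3.

Type A_{3}, Milnor number mu = 3.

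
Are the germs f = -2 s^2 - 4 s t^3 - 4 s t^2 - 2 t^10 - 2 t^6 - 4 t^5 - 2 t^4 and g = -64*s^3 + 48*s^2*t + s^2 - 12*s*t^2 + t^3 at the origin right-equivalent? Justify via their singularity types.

No.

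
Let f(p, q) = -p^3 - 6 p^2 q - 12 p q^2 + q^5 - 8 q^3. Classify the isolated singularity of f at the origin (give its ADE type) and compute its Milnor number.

Type E_{8}, Milnor number mu = 8.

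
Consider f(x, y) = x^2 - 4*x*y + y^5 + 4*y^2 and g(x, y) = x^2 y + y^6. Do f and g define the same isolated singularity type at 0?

No.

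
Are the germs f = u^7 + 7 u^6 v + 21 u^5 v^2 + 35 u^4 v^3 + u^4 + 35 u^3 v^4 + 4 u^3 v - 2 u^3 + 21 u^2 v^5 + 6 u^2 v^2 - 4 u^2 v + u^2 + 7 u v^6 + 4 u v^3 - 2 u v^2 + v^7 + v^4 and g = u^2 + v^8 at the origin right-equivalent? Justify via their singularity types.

No.

The Hessian of f at 0 is [[2, 0], [0, 0]] with rank 1, so corank 1. A Groebner basis of the Jacobian ideal J(f) in C{u,v} is {-14*u*v/3 + 5*u/3 + v^4 + 4*v^3/3 - 5*v^2/3, u*v^2 - 4*u*v/3 + u/3 + 2*v^3/3 - v^2/3, u^2 + 2*u*v - u + v^2}; counting standard monomials gives mu = 6. Corank 1: A-series; mu = 6 gives A_6. The Hessian of g at 0 is [[2, 0], [0, 0]] with rank 1, so corank 1. A Groebner basis of the Jacobian ideal J(g) in C{u,v} is {v^7, u}; counting standard monomials gives mu = 7. Corank 1: A-series; mu = 7 gives A_7. f is A_6 but g is A_7, hence not right-equivalent.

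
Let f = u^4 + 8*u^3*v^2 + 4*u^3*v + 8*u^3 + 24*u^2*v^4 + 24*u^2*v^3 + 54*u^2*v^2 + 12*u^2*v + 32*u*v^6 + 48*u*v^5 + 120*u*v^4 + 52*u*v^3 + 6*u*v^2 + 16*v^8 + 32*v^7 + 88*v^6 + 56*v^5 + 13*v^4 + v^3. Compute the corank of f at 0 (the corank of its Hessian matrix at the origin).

2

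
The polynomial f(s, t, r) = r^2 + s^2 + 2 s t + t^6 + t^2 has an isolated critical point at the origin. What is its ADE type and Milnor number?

Type A_{5}, Milnor number mu = 5.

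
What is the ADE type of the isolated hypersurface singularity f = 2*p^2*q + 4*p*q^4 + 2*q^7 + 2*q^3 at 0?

D4

The Hessian of f at 0 has rank 0. Corank 2; j^3 = 2*q*(p^2 + q^2) splits into three distinct lines over C (the quadratic factor has nonzero discriminant), so D_4.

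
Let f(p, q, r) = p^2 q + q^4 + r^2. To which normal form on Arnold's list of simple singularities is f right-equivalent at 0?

The Hessian of f at 0 has rank 1. Corank 2; j^3 = p^2*q has shape L^2 M (L != M), so D-series; mu = 5 gives D_5.

D_{5}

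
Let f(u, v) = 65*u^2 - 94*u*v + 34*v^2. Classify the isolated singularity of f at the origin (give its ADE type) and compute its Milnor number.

Type A_1, Milnor number mu = 1.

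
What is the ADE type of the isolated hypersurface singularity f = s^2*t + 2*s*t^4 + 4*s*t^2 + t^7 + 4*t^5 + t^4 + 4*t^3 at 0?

D_{5}

The Hessian of f at 0 is [[0, 0], [0, 0]] with rank 0, so corank 2. A Groebner basis of the Jacobian ideal J(f) in C{s,t} is {s^3 - 2*s^2 + 8*t^2, s^2/4 + t^3 - t^2, s*t + 2*t^2}; counting standard monomials gives mu = 5. Corank 2; j^3 = t*(s + 2*t)^2 has shape L^2 M (L != M), so D-series; mu = 5 gives D_5.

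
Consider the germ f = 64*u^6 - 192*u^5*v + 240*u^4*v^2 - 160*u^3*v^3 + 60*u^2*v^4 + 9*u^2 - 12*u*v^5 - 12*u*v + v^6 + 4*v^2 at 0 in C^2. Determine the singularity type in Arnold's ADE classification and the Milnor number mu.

Type A_{5}, Milnor number mu = 5.

The Hessian of f at 0 has rank 1. Corank 1: A-series; mu = 5 gives A_5.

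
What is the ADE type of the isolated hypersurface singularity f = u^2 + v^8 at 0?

A_{7}

The Hessian of f at 0 has rank 1. Corank 1: A-series; mu = 7 gives A_7.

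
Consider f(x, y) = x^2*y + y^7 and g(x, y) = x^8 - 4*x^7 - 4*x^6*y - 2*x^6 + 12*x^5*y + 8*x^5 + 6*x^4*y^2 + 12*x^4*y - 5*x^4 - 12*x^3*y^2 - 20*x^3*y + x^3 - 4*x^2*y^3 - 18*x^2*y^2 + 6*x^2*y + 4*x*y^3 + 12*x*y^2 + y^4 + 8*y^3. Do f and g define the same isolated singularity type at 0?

No.

The Hessian of f at 0 is [[0, 0], [0, 0]] with rank 0, so corank 2. A Groebner basis of the Jacobian ideal J(f) in C{x,y} is {x^2/7 + y^6, x^3, x*y}; counting standard monomials gives mu = 8. Corank 2; j^3 = x^2*y has shape L^2 M (L != M), so D-series; mu = 8 gives D_8. The Hessian of g at 0 is [[0, 0], [0, 0]] with rank 0, so corank 2. A Groebner basis of the Jacobian ideal J(g) in C{x,y} is {x^3 + 3*x^2/4 + 3*x*y + 3*y^2, x^2*y - x^2/2 - 2*x*y - 2*y^2, 5*x^2/16 + x*y^2 + 5*x*y/4 + 5*y^2/4, -3*x^2/16 - 3*x*y/4 + y^3 - 3*y^2/4}; counting standard monomials gives mu = 6. Corank 2; j^3 = (x + 2*y)^3 is a perfect cube, so E-series; the 4-jet and mu = 6 give E_6. f is D_8 but g is E_6, hence not right-equivalent.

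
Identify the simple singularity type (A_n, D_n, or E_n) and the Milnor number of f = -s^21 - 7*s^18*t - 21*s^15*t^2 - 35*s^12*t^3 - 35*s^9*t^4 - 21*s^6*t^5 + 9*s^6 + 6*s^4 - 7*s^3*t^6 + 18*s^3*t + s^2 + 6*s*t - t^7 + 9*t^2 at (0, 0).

The Hessian of f at 0 has rank 1. Corank 1: A-series; mu = 6 gives A_6.

Type A6, Milnor number mu = 6.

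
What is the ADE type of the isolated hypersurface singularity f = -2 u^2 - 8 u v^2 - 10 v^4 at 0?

The Hessian of f at 0 is [[-4, 0], [0, 0]] with rank 1, so corank 1. A Groebner basis of the Jacobian ideal J(f) in C{u,v} is {u^2, u*v, u/2 + v^2}; counting standard monomials gives mu = 3. Corank 1: A-series; mu = 3 gives A_3.

A_{3}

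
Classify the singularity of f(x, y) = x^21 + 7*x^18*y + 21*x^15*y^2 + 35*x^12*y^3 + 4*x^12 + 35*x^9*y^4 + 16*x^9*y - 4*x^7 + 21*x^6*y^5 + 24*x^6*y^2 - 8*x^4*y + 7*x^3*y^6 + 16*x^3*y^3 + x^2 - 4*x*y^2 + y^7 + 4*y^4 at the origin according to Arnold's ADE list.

The Hessian of f at 0 is [[2, 0], [0, 0]] with rank 1, so corank 1. A Groebner basis of the Jacobian ideal J(f) in C{x,y} is {x^3, -x/2 + y^2}; counting standard monomials gives mu = 6. Corank 1: A-series; mu = 6 gives A_6.

A_{6}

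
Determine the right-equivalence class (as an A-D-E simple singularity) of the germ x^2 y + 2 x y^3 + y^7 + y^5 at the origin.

The Hessian of f at 0 is [[0, 0], [0, 0]] with rank 0, so corank 2. A Groebner basis of the Jacobian ideal J(f) in C{x,y} is {x^2*y^2 + x^2/7 + x*y^2/7, x^3 - x^2/7 - x*y^2/7, x*y + y^3}; counting standard monomials gives mu = 8. Corank 2; j^3 = x^2*y has shape L^2 M (L != M), so D-series; mu = 8 gives D_8.

D_8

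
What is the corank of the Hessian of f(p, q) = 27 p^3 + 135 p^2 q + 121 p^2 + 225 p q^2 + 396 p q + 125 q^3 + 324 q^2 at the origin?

1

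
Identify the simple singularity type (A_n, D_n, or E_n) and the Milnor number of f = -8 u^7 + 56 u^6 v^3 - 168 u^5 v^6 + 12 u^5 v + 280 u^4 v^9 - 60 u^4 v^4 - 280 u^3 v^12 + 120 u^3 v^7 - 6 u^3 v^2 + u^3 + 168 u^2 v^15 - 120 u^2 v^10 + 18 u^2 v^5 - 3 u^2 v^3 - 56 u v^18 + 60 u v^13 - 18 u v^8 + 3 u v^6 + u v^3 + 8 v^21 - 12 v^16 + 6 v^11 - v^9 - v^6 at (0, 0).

The Hessian of f at 0 has rank 0. Corank 2; j^3 = u^3 is a perfect cube, so E-series; the 4-jet and mu = 7 give E_7.

Type E7, Milnor number mu = 7.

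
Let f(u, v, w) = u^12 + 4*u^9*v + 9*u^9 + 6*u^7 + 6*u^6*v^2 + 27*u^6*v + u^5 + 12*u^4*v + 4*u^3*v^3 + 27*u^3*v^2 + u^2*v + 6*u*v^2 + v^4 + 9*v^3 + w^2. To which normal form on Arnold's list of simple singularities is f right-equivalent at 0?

D_5

The Hessian of f at 0 is [[0, 0, 0], [0, 0, 0], [0, 0, 2]] with rank 1, so corank 2. A Groebner basis of the Jacobian ideal J(f) in C{u,v,w} is {u^3 - 27*u^2/4 + 243*v^2/4, u^2/4 + v^3 - 9*v^2/4, u*v + 3*v^2, w}; counting standard monomials gives mu = 5. Corank 2; j^3 = v*(u + 3*v)^2 has shape L^2 M (L != M), so D-series; mu = 5 gives D_5.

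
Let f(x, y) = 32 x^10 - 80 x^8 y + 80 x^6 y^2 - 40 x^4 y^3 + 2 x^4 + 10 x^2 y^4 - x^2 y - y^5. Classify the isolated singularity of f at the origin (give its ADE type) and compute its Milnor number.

Type D_6, Milnor number mu = 6.

The Hessian of f at 0 is [[0, 0], [0, 0]] with rank 0, so corank 2. A Groebner basis of the Jacobian ideal J(f) in C{x,y} is {x^2/5 + y^4, x^3, x*y}; counting standard monomials gives mu = 6. Corank 2; j^3 = -x^2*y has shape L^2 M (L != M), so D-series; mu = 6 gives D_6.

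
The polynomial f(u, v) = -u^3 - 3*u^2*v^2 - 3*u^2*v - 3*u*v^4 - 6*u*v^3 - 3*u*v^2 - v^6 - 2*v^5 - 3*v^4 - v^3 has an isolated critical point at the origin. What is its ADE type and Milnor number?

Type E8, Milnor number mu = 8.

The Hessian of f at 0 is [[0, 0], [0, 0]] with rank 0, so corank 2. A Groebner basis of the Jacobian ideal J(f) in C{u,v} is {v^4, u^3 + 3*u^2*v - 3*u^2/2 - 3*u*v - 2*v^3 - 3*v^2/2, u^2/2 + u*v^2 + u*v + v^3 + v^2/2}; counting standard monomials gives mu = 8. Corank 2; j^3 = -(u + v)^3 is a perfect cube, so E-series; the 5-jet and mu = 8 give E_8.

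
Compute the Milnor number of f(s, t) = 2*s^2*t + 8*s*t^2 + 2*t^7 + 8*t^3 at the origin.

The Hessian of f at 0 has rank 0. Corank 2; j^3 = 2*t*(s + 2*t)^2 has shape L^2 M (L != M), so D-series; mu = 8 gives D_8.

8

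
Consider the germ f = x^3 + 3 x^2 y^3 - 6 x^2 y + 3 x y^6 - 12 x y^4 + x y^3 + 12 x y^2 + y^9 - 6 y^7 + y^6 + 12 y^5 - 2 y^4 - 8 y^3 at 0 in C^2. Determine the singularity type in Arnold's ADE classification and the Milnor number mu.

Type E_7, Milnor number mu = 7.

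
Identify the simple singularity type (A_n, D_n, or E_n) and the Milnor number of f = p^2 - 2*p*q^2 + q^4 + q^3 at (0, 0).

The Hessian of f at 0 is [[2, 0], [0, 0]] with rank 1, so corank 1. A Groebner basis of the Jacobian ideal J(f) in C{p,q} is {q^2, p}; counting standard monomials gives mu = 2. Corank 1: A-series; mu = 2 gives A_2.

Type A_2, Milnor number mu = 2.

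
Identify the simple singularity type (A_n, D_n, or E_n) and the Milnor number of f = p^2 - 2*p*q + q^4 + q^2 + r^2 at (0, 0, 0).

The Hessian of f at 0 is [[2, -2, 0], [-2, 2, 0], [0, 0, 2]] with rank 2, so corank 1. A Groebner basis of the Jacobian ideal J(f) in C{p,q,r} is {q^3, p - q, r}; counting standard monomials gives mu = 3. Corank 1: A-series; mu = 3 gives A_3.

Type A3, Milnor number mu = 3.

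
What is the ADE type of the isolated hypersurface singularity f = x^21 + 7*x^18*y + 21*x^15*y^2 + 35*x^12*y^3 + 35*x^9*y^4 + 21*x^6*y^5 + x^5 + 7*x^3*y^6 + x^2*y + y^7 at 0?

The Hessian of f at 0 has rank 0. Corank 2; j^3 = x^2*y has shape L^2 M (L != M), so D-series; mu = 8 gives D_8.

D8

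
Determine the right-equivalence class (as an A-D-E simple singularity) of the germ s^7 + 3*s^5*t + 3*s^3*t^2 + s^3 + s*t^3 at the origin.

E_7

The Hessian of f at 0 has rank 0. Corank 2; j^3 = s^3 is a perfect cube, so E-series; the 4-jet and mu = 7 give E_7.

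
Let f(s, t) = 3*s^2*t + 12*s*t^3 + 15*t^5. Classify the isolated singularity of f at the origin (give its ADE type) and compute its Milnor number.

The Hessian of f at 0 is [[0, 0], [0, 0]] with rank 0, so corank 2. A Groebner basis of the Jacobian ideal J(f) in C{s,t} is {s^3, s^2*t, -2*s^2 + s*t^2, s*t/2 + t^3}; counting standard monomials gives mu = 6. Corank 2; j^3 = 3*s^2*t has shape L^2 M (L != M), so D-series; mu = 6 gives D_6.

Type D6, Milnor number mu = 6.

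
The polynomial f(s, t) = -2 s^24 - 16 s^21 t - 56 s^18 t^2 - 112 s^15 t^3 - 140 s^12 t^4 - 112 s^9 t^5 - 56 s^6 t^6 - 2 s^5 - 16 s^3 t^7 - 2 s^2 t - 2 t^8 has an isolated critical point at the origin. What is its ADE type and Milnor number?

Type D9, Milnor number mu = 9.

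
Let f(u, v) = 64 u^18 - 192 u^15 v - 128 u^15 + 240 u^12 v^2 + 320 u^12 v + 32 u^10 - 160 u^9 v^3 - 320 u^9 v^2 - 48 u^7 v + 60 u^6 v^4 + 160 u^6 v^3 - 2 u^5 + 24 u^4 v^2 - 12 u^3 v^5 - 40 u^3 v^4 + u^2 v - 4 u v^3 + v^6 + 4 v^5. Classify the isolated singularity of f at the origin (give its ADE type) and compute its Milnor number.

Type D_7, Milnor number mu = 7.

The Hessian of f at 0 has rank 0. Corank 2; j^3 = u^2*v has shape L^2 M (L != M), so D-series; mu = 7 gives D_7.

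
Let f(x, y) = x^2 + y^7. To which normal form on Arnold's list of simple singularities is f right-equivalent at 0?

A_{6}

The Hessian of f at 0 has rank 1. Corank 1: A-series; mu = 6 gives A_6.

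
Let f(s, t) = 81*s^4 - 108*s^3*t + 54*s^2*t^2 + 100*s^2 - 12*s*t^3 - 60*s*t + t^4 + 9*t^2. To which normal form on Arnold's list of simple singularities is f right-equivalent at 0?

The Hessian of f at 0 has rank 1. Corank 1: A-series; mu = 3 gives A_3.

A_3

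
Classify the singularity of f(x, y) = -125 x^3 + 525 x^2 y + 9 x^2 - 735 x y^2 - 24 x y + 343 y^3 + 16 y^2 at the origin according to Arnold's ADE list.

The Hessian of f at 0 has rank 1. Corank 1: A-series; mu = 2 gives A_2.

A_{2}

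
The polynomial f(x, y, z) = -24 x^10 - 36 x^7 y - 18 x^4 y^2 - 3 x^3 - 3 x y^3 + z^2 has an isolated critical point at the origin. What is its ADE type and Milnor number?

Type E_{7}, Milnor number mu = 7.

The Hessian of f at 0 has rank 1. Corank 2; j^3 = -3*x^3 is a perfect cube, so E-series; the 4-jet and mu = 7 give E_7.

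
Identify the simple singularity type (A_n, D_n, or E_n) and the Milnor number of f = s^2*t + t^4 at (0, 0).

Type D_{5}, Milnor number mu = 5.

The Hessian of f at 0 has rank 0. Corank 2; j^3 = s^2*t has shape L^2 M (L != M), so D-series; mu = 5 gives D_5.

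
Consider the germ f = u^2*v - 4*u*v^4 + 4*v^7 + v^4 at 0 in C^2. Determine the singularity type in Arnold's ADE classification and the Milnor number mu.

The Hessian of f at 0 is [[0, 0], [0, 0]] with rank 0, so corank 2. A Groebner basis of the Jacobian ideal J(f) in C{u,v} is {u^3, u^2/4 + v^3, u*v}; counting standard monomials gives mu = 5. Corank 2; j^3 = u^2*v has shape L^2 M (L != M), so D-series; mu = 5 gives D_5.

Type D_{5}, Milnor number mu = 5.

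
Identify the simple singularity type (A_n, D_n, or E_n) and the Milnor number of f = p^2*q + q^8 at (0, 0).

Type D_9, Milnor number mu = 9.

The Hessian of f at 0 has rank 0. Corank 2; j^3 = p^2*q has shape L^2 M (L != M), so D-series; mu = 9 gives D_9.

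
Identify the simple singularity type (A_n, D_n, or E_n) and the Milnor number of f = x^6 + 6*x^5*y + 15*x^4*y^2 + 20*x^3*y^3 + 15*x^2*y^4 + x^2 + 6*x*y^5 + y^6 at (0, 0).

Type A5, Milnor number mu = 5.

The Hessian of f at 0 has rank 1. Corank 1: A-series; mu = 5 gives A_5.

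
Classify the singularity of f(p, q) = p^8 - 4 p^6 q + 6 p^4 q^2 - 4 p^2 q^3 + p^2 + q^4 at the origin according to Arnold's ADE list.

The Hessian of f at 0 is [[2, 0], [0, 0]] with rank 1, so corank 1. A Groebner basis of the Jacobian ideal J(f) in C{p,q} is {q^3, p}; counting standard monomials gives mu = 3. Corank 1: A-series; mu = 3 gives A_3.

A_{3}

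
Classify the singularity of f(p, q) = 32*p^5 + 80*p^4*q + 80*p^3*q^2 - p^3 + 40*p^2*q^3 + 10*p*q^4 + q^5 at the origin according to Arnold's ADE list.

E8

The Hessian of f at 0 has rank 0. Corank 2; j^3 = -p^3 is a perfect cube, so E-series; the 5-jet and mu = 8 give E_8.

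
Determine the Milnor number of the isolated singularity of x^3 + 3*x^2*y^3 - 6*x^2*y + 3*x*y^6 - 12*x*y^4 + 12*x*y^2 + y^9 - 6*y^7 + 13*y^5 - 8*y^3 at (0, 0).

The Hessian of f at 0 is [[0, 0], [0, 0]] with rank 0, so corank 2. A Groebner basis of the Jacobian ideal J(f) in C{x,y} is {x^2/2 + x*y^3 - 2*x*y + 2*y^2, y^4, x^3 - 12*x*y^2 + 16*y^3, x^2*y - 4*x*y^2 + 4*y^3}; counting standard monomials gives mu = 8. Corank 2; j^3 = (x - 2*y)^3 is a perfect cube, so E-series; the 5-jet and mu = 8 give E_8.

8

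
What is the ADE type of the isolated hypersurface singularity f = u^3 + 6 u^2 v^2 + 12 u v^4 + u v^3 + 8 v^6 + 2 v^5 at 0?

The Hessian of f at 0 has rank 0. Corank 2; j^3 = u^3 is a perfect cube, so E-series; the 4-jet and mu = 7 give E_7.

E7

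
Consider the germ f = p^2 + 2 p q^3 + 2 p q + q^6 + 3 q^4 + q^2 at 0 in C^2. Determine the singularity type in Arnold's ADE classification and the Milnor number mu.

Type A_3, Milnor number mu = 3.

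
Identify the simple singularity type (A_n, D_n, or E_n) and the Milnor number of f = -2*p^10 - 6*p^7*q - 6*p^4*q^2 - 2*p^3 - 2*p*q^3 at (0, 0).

Type E_{7}, Milnor number mu = 7.

The Hessian of f at 0 has rank 0. Corank 2; j^3 = -2*p^3 is a perfect cube, so E-series; the 4-jet and mu = 7 give E_7.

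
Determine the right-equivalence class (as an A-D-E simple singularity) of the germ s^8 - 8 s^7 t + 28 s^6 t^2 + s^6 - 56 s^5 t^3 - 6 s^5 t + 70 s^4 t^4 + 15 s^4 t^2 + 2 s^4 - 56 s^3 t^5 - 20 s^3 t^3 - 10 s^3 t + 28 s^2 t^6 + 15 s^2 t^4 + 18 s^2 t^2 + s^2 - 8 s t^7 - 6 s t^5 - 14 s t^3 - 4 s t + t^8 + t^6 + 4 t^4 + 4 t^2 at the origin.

The Hessian of f at 0 has rank 1. Corank 1: A-series; mu = 7 gives A_7.

A_{7}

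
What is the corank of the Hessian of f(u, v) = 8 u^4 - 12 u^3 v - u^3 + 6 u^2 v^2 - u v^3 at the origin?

2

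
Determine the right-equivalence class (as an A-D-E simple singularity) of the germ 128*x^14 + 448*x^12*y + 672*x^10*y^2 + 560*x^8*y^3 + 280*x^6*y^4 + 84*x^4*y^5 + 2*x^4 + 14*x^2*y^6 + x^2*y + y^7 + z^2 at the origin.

D8

The Hessian of f at 0 is [[0, 0, 0], [0, 0, 0], [0, 0, 2]] with rank 1, so corank 2. A Groebner basis of the Jacobian ideal J(f) in C{x,y,z} is {x^2/7 + y^6, x^3, x*y, z}; counting standard monomials gives mu = 8. Corank 2; j^3 = x^2*y has shape L^2 M (L != M), so D-series; mu = 8 gives D_8.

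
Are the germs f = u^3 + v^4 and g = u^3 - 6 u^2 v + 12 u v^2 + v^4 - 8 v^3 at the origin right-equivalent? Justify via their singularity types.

The Hessian of f at 0 has rank 0. Corank 2; j^3 = u^3 is a perfect cube, so E-series; the 4-jet and mu = 6 give E_6. The Hessian of g at 0 has rank 0. Corank 2; j^3 = (u - 2*v)^3 is a perfect cube, so E-series; the 4-jet and mu = 6 give E_6. Both have type E_6, hence right-equivalent.

Yes.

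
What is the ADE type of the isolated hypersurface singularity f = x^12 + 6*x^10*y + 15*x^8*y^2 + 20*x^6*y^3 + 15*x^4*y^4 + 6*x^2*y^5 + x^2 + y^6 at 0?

A5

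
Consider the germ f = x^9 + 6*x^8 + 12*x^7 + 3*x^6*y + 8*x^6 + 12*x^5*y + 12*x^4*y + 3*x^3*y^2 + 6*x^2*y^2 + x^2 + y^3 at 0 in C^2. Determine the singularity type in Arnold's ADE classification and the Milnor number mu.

Type A_2, Milnor number mu = 2.

The Hessian of f at 0 has rank 1. Corank 1: A-series; mu = 2 gives A_2.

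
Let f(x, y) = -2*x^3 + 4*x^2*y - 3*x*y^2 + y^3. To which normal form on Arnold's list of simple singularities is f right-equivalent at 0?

D4

The Hessian of f at 0 is [[0, 0], [0, 0]] with rank 0, so corank 2. A Groebner basis of the Jacobian ideal J(f) in C{x,y} is {y^3, x^2 - 3*y^2/2, x*y - 3*y^2/2}; counting standard monomials gives mu = 4. Corank 2; j^3 = -(x - y)*(2*x^2 - 2*x*y + y^2) splits into three distinct lines over C (the quadratic factor has nonzero discriminant), so D_4.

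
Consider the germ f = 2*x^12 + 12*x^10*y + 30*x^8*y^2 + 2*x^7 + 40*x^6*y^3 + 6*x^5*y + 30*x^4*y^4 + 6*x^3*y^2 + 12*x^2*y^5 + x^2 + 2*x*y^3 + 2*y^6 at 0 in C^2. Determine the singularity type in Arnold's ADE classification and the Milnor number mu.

Type A5, Milnor number mu = 5.

The Hessian of f at 0 has rank 1. Corank 1: A-series; mu = 5 gives A_5.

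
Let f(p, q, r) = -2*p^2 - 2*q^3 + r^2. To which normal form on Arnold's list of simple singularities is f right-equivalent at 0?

A_{2}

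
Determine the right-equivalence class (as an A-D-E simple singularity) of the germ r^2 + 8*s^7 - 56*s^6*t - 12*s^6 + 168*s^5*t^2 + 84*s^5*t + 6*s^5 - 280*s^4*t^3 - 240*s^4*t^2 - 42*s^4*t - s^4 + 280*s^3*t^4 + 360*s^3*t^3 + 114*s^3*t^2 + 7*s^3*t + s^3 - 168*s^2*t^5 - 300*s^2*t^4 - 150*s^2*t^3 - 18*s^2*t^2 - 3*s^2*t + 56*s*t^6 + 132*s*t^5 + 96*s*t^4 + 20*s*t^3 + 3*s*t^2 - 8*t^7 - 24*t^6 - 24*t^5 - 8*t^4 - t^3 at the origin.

E7

The Hessian of f at 0 has rank 1. Corank 2; j^3 = (s - t)^3 is a perfect cube, so E-series; the 4-jet and mu = 7 give E_7.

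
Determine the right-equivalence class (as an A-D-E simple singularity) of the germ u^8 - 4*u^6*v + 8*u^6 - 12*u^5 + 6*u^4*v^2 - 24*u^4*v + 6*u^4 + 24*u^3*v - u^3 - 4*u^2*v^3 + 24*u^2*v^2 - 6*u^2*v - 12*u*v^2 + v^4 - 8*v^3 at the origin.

E6

The Hessian of f at 0 has rank 0. Corank 2; j^3 = -(u + 2*v)^3 is a perfect cube, so E-series; the 4-jet and mu = 6 give E_6.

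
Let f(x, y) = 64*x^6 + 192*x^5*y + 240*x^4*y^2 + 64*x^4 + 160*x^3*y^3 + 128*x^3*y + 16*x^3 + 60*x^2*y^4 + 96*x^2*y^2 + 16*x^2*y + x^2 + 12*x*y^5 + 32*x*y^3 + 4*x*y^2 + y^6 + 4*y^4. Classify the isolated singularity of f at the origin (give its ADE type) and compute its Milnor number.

Type A_5, Milnor number mu = 5.

The Hessian of f at 0 is [[2, 0], [0, 0]] with rank 1, so corank 1. A Groebner basis of the Jacobian ideal J(f) in C{x,y} is {x*y^2 - x*y/2 - x/16 - y^2/8, 5*x*y/2 + x/4 + y^3 + y^2/2, x^2 + x*y + x/8 + y^2/4}; counting standard monomials gives mu = 5. Corank 1: A-series; mu = 5 gives A_5.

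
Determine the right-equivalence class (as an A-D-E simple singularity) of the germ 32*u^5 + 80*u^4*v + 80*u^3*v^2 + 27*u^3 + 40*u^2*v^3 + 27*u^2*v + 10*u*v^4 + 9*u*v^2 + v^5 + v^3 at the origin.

The Hessian of f at 0 has rank 0. Corank 2; j^3 = (3*u + v)^3 is a perfect cube, so E-series; the 5-jet and mu = 8 give E_8.

E_{8}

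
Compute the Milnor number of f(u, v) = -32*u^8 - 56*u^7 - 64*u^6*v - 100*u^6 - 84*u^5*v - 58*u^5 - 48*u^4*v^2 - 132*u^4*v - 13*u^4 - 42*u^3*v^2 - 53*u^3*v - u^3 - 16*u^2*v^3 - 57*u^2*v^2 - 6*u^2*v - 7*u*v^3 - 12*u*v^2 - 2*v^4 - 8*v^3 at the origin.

7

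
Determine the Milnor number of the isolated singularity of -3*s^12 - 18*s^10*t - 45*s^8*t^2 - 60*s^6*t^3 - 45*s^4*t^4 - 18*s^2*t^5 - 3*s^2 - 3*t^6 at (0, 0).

5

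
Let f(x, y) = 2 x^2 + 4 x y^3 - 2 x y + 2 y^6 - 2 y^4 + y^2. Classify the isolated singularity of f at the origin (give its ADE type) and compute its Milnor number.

Type A_{1}, Milnor number mu = 1.

The Hessian of f at 0 has rank 2. Corank 0: nondegenerate Morse point, so A_1.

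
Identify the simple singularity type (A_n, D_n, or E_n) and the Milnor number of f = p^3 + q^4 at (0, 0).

Type E_{6}, Milnor number mu = 6.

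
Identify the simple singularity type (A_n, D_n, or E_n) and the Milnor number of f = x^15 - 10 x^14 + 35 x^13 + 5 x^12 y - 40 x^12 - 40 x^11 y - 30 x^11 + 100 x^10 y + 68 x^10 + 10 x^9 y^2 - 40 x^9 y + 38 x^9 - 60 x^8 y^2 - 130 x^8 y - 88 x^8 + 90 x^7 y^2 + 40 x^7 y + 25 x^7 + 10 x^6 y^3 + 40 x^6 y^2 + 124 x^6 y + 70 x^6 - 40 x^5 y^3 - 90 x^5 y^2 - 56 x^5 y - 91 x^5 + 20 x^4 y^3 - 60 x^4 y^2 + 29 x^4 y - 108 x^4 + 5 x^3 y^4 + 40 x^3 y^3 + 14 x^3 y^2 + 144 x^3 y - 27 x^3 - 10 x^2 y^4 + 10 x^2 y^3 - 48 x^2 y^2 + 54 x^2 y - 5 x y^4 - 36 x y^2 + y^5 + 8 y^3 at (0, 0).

Type E_{8}, Milnor number mu = 8.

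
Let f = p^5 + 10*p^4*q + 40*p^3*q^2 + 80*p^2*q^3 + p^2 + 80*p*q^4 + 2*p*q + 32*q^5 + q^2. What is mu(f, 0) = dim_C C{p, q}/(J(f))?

The Hessian of f at 0 has rank 1. Corank 1: A-series; mu = 4 gives A_4.

4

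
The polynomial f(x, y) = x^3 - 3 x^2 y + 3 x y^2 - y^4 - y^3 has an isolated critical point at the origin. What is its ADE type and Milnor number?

Type E_6, Milnor number mu = 6.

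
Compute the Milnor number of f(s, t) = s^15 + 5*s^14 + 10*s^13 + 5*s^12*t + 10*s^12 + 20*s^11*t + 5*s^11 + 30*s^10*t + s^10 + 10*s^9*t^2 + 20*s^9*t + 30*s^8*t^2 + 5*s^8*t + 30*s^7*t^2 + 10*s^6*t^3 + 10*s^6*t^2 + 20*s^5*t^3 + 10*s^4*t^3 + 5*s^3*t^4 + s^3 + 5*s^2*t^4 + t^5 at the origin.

8

The Hessian of f at 0 has rank 0. Corank 2; j^3 = s^3 is a perfect cube, so E-series; the 5-jet and mu = 8 give E_8.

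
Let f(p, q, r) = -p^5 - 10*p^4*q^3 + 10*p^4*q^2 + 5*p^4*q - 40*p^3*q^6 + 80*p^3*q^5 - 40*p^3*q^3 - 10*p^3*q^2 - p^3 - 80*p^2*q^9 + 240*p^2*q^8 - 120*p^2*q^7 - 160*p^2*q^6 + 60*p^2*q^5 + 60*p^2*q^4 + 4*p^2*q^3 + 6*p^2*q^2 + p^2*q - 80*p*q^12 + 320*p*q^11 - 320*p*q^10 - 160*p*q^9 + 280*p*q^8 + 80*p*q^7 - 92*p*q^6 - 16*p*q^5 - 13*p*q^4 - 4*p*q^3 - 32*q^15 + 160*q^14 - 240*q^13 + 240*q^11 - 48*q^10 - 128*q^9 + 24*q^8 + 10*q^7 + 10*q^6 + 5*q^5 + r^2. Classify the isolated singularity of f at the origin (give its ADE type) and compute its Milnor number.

The Hessian of f at 0 has rank 1. Corank 2; j^3 = -p^2*(p - q) has shape L^2 M (L != M), so D-series; mu = 6 gives D_6.

Type D_6, Milnor number mu = 6.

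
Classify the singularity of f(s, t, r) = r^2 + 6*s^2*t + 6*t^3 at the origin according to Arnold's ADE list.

D4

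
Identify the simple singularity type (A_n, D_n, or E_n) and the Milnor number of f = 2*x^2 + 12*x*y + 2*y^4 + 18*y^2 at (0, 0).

Type A_{3}, Milnor number mu = 3.

The Hessian of f at 0 has rank 1. Corank 1: A-series; mu = 3 gives A_3.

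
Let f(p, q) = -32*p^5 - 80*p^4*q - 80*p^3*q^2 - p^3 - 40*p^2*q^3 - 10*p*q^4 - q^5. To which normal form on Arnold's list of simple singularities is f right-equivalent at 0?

E_{8}

The Hessian of f at 0 has rank 0. Corank 2; j^3 = -p^3 is a perfect cube, so E-series; the 5-jet and mu = 8 give E_8.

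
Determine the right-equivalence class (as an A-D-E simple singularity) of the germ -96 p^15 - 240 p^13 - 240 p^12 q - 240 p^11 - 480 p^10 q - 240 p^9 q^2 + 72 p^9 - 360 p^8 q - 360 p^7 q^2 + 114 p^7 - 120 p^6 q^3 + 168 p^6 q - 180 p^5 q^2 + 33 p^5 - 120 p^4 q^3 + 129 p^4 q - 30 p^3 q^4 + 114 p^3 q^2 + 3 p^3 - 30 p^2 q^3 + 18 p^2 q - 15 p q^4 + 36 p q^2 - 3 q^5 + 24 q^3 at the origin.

E8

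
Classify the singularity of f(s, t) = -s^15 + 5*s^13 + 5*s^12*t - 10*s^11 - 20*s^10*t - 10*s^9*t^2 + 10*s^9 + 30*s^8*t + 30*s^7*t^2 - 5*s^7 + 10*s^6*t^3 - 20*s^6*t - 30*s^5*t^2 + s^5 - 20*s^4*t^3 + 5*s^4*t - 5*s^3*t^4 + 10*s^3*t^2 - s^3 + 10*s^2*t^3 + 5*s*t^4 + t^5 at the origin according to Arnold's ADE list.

E_8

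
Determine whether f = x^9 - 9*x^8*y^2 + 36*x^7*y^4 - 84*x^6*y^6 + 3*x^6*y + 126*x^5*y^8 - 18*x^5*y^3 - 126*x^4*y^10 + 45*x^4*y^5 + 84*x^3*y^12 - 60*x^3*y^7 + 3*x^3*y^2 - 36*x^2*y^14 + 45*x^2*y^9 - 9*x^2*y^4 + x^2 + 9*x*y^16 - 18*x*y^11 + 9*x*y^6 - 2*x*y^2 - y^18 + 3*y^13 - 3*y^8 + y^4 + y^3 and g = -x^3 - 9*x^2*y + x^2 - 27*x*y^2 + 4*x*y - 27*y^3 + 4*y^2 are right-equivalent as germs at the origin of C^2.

The Hessian of f at 0 is [[2, 0], [0, 0]] with rank 1, so corank 1. A Groebner basis of the Jacobian ideal J(f) in C{x,y} is {y^2, x}; counting standard monomials gives mu = 2. Corank 1: A-series; mu = 2 gives A_2. The Hessian of g at 0 is [[2, 4], [4, 8]] with rank 1, so corank 1. A Groebner basis of the Jacobian ideal J(g) in C{x,y} is {y^2, x + 2*y}; counting standard monomials gives mu = 2. Corank 1: A-series; mu = 2 gives A_2. Both have type A_2, hence right-equivalent.

Yes.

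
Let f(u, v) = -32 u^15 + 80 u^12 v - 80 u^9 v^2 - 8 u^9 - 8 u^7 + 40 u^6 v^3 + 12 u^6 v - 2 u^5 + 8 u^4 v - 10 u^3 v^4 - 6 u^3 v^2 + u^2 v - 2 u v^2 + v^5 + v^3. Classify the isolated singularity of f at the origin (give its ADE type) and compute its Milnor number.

The Hessian of f at 0 has rank 0. Corank 2; j^3 = v*(u - v)^2 has shape L^2 M (L != M), so D-series; mu = 6 gives D_6.

Type D6, Milnor number mu = 6.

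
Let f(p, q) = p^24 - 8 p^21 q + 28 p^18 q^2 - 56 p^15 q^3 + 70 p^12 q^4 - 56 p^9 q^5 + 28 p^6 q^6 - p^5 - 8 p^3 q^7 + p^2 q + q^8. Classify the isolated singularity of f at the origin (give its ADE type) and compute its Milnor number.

Type D_9, Milnor number mu = 9.

The Hessian of f at 0 has rank 0. Corank 2; j^3 = p^2*q has shape L^2 M (L != M), so D-series; mu = 9 gives D_9.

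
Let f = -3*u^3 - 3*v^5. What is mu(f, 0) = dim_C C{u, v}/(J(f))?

8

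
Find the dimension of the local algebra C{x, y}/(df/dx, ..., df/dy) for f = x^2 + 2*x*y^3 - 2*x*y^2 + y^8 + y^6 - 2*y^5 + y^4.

7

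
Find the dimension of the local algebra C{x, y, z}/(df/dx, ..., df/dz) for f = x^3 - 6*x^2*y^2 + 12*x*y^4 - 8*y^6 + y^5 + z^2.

The Hessian of f at 0 is [[0, 0, 0], [0, 0, 0], [0, 0, 2]] with rank 1, so corank 2. A Groebner basis of the Jacobian ideal J(f) in C{x,y,z} is {y^4, x^3, -x^2/4 + x*y^2, z}; counting standard monomials gives mu = 8. Corank 2; j^3 = x^3 is a perfect cube, so E-series; the 5-jet and mu = 8 give E_8.

8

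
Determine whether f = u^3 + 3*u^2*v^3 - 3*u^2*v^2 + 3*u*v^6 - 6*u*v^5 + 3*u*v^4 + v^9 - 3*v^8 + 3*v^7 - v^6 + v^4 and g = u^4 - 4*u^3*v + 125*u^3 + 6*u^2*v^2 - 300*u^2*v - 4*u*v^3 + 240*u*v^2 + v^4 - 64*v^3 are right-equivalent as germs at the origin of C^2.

The Hessian of f at 0 has rank 0. Corank 2; j^3 = u^3 is a perfect cube, so E-series; the 4-jet and mu = 6 give E_6. The Hessian of g at 0 has rank 0. Corank 2; j^3 = (5*u - 4*v)^3 is a perfect cube, so E-series; the 4-jet and mu = 6 give E_6. Both have type E_6, hence right-equivalent.

Yes.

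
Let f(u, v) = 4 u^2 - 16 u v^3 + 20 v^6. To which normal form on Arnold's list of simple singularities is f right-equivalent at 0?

The Hessian of f at 0 is [[8, 0], [0, 0]] with rank 1, so corank 1. A Groebner basis of the Jacobian ideal J(f) in C{u,v} is {u*v^2, -u/2 + v^3, u^2}; counting standard monomials gives mu = 5. Corank 1: A-series; mu = 5 gives A_5.

A5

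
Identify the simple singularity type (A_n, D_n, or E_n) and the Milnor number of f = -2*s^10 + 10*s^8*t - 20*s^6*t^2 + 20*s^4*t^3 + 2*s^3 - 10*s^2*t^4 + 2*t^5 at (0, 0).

The Hessian of f at 0 has rank 0. Corank 2; j^3 = 2*s^3 is a perfect cube, so E-series; the 5-jet and mu = 8 give E_8.

Type E_8, Milnor number mu = 8.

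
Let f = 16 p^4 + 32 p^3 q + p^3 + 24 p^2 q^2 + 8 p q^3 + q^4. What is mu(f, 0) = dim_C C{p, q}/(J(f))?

The Hessian of f at 0 has rank 0. Corank 2; j^3 = p^3 is a perfect cube, so E-series; the 4-jet and mu = 6 give E_6.

6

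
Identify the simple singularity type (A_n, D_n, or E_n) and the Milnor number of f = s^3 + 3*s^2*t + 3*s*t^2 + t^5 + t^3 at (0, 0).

The Hessian of f at 0 has rank 0. Corank 2; j^3 = (s + t)^3 is a perfect cube, so E-series; the 5-jet and mu = 8 give E_8.

Type E_8, Milnor number mu = 8.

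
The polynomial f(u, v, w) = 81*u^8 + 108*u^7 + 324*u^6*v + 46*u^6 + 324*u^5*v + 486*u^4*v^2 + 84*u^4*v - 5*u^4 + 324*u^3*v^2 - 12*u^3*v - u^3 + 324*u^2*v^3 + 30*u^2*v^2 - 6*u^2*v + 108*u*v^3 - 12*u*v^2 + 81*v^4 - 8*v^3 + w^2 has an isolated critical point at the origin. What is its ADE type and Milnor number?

The Hessian of f at 0 has rank 1. Corank 2; j^3 = -(u + 2*v)^3 is a perfect cube, so E-series; the 4-jet and mu = 6 give E_6.

Type E6, Milnor number mu = 6.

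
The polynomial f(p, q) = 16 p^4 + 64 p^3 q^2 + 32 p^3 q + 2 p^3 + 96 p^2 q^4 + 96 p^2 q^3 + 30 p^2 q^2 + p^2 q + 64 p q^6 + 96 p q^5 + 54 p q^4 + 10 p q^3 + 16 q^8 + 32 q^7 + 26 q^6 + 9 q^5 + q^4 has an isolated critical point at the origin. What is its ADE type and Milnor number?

The Hessian of f at 0 has rank 0. Corank 2; j^3 = p^2*(2*p + q) has shape L^2 M (L != M), so D-series; mu = 5 gives D_5.

Type D_5, Milnor number mu = 5.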